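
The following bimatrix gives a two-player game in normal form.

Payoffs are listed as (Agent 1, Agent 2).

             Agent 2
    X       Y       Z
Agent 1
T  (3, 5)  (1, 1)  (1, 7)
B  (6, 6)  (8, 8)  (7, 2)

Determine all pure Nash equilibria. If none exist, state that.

Agent 1 against X: payoffs 3, 6 → best response B.
Agent 1 against Y: payoffs 1, 8 → best response B.
Agent 1 against Z: payoffs 1, 7 → best response B.
Agent 2 against T: payoffs 5, 1, 7 → best response Z.
Agent 2 against B: payoffs 6, 8, 2 → best response Y.
Mutual best responses: (B, Y).

The unique pure-strategy Nash equilibrium is (B, Y).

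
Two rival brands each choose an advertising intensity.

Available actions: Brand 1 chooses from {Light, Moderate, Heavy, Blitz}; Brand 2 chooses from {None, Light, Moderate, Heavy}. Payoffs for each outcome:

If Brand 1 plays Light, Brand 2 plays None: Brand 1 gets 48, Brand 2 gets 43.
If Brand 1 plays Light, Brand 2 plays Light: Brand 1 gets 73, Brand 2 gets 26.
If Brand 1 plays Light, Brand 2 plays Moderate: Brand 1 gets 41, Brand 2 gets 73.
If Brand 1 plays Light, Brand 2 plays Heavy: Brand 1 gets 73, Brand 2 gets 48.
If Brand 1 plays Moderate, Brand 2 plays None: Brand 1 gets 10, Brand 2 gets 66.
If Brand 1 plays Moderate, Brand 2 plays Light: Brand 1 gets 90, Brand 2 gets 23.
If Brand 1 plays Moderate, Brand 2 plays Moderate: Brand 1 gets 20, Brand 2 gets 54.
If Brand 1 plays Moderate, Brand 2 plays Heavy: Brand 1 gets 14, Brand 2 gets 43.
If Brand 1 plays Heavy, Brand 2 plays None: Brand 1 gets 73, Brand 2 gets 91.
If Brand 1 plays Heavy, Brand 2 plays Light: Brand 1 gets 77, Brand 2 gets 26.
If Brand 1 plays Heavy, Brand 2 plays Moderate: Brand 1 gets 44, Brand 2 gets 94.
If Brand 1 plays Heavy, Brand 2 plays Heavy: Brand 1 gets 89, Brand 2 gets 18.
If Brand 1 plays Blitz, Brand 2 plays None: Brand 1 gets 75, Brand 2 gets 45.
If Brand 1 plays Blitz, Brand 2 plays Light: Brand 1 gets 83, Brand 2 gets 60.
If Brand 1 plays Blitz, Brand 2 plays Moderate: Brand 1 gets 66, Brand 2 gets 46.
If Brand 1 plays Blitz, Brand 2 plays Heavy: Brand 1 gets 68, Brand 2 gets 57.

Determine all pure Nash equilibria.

Brand 1 against None: payoffs 48, 10, 73, 75 → best response Blitz.
Brand 1 against Light: payoffs 73, 90, 77, 83 → best response Moderate.
Brand 1 against Moderate: payoffs 41, 20, 44, 66 → best response Blitz.
Brand 1 against Heavy: payoffs 73, 14, 89, 68 → best response Heavy.
Brand 2 against Light: payoffs 43, 26, 73, 48 → best response Moderate.
Brand 2 against Moderate: payoffs 66, 23, 54, 43 → best response None.
Brand 2 against Heavy: payoffs 91, 26, 94, 18 → best response Moderate.
Brand 2 against Blitz: payoffs 45, 60, 46, 57 → best response Light.
No profile is a mutual best response for all players.

There is no pure-strategy Nash equilibrium.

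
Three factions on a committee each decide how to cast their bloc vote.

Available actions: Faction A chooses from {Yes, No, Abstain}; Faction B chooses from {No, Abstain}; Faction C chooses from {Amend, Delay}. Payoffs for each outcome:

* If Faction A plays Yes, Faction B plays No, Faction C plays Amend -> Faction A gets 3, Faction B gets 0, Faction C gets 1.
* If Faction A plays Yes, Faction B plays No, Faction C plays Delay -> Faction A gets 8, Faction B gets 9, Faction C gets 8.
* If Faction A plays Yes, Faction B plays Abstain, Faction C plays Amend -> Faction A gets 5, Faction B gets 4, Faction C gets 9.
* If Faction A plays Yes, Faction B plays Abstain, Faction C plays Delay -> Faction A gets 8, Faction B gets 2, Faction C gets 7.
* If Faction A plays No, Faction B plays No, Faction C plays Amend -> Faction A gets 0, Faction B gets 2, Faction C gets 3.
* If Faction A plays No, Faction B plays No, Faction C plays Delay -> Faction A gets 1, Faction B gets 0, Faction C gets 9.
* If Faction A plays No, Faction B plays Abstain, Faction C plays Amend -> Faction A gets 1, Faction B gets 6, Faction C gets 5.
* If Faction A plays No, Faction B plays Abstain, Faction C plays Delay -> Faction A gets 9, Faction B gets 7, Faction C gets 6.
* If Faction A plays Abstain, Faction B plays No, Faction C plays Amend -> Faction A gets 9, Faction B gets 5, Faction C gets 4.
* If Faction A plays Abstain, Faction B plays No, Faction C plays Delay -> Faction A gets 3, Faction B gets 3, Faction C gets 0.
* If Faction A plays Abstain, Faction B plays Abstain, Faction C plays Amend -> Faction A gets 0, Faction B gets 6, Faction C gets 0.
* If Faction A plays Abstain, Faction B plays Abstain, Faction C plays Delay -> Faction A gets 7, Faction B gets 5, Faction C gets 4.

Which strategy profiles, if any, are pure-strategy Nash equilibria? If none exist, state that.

(Yes, No, Amend): Faction A can switch to Abstain (3 → 9). Not NE.
(Yes, No, Delay): Faction A gets 8, best alternative 3; Faction B gets 9, best alternative 2; Faction C gets 8, best alternative 1. No profitable deviation — NE.
(Yes, Abstain, Amend): Faction A gets 5, best alternative 1; Faction B gets 4, best alternative 0; Faction C gets 9, best alternative 7. No profitable deviation — NE.
(Yes, Abstain, Delay): Faction A can switch to No (8 → 9). Not NE.
(No, No, Amend): Faction A can switch to Yes (0 → 3). Not NE.
(No, No, Delay): Faction A can switch to Yes (1 → 8). Not NE.
(No, Abstain, Amend): Faction A can switch to Yes (1 → 5). Not NE.
(No, Abstain, Delay): Faction A gets 9, best alternative 8; Faction B gets 7, best alternative 0; Faction C gets 6, best alternative 5. No profitable deviation — NE.
(Abstain, No, Amend): Faction B can switch to Abstain (5 → 6). Not NE.
(Abstain, No, Delay): Faction A can switch to Yes (3 → 8). Not NE.
(Abstain, Abstain, Amend): Faction A can switch to Yes (0 → 5). Not NE.
(Abstain, Abstain, Delay): Faction A can switch to Yes (7 → 8). Not NE.

Pure-strategy Nash equilibria: (Yes, No, Delay); (Yes, Abstain, Amend); (No, Abstain, Delay)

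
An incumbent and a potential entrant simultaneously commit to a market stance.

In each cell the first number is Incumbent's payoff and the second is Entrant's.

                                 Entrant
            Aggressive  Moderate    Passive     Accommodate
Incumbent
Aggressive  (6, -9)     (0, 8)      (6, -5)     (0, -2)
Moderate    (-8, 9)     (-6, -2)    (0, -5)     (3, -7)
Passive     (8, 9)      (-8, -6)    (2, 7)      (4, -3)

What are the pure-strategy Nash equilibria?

Pure-strategy Nash equilibria: (Aggressive, Moderate); (Passive, Aggressive)

For each strategy profile, look for a profitable unilateral deviation.
(Aggressive, Aggressive): Incumbent can switch to Passive (6 → 8). Not NE.
(Aggressive, Moderate): Incumbent gets 0, best alternative -6; Entrant gets 8, best alternative -2. No profitable deviation — NE.
(Aggressive, Passive): Entrant can switch to Moderate (-5 → 8). Not NE.
(Aggressive, Accommodate): Incumbent can switch to Moderate (0 → 3). Not NE.
(Moderate, Aggressive): Incumbent can switch to Aggressive (-8 → 6). Not NE.
(Moderate, Moderate): Incumbent can switch to Aggressive (-6 → 0). Not NE.
(Moderate, Passive): Incumbent can switch to Aggressive (0 → 6). Not NE.
(Moderate, Accommodate): Incumbent can switch to Passive (3 → 4). Not NE.
(Passive, Aggressive): Incumbent gets 8, best alternative 6; Entrant gets 9, best alternative 7. No profitable deviation — NE.
(Passive, Moderate): Incumbent can switch to Aggressive (-8 → 0). Not NE.
(The remaining 2 profiles each have a profitable deviation by the same check.)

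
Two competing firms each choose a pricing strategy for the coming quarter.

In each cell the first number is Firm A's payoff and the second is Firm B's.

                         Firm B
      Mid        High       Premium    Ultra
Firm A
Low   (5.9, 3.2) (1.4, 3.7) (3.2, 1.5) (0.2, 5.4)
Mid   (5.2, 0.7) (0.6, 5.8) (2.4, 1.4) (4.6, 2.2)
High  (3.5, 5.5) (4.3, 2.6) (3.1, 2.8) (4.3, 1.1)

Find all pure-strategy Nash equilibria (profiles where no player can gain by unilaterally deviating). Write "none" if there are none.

No pure-strategy Nash equilibrium.

(Low, Mid): Firm B can switch to High (3.2 → 3.7). Not NE.
(Low, High): Firm A can switch to High (1.4 → 4.3). Not NE.
(Low, Premium): Firm B can switch to Mid (1.5 → 3.2). Not NE.
(Low, Ultra): Firm A can switch to Mid (0.2 → 4.6). Not NE.
(Mid, Mid): Firm A can switch to Low (5.2 → 5.9). Not NE.
(Mid, High): Firm A can switch to Low (0.6 → 1.4). Not NE.
(Mid, Premium): Firm A can switch to Low (2.4 → 3.2). Not NE.
(Mid, Ultra): Firm B can switch to High (2.2 → 5.8). Not NE.
(The remaining 4 profiles each have a profitable deviation by the same check.)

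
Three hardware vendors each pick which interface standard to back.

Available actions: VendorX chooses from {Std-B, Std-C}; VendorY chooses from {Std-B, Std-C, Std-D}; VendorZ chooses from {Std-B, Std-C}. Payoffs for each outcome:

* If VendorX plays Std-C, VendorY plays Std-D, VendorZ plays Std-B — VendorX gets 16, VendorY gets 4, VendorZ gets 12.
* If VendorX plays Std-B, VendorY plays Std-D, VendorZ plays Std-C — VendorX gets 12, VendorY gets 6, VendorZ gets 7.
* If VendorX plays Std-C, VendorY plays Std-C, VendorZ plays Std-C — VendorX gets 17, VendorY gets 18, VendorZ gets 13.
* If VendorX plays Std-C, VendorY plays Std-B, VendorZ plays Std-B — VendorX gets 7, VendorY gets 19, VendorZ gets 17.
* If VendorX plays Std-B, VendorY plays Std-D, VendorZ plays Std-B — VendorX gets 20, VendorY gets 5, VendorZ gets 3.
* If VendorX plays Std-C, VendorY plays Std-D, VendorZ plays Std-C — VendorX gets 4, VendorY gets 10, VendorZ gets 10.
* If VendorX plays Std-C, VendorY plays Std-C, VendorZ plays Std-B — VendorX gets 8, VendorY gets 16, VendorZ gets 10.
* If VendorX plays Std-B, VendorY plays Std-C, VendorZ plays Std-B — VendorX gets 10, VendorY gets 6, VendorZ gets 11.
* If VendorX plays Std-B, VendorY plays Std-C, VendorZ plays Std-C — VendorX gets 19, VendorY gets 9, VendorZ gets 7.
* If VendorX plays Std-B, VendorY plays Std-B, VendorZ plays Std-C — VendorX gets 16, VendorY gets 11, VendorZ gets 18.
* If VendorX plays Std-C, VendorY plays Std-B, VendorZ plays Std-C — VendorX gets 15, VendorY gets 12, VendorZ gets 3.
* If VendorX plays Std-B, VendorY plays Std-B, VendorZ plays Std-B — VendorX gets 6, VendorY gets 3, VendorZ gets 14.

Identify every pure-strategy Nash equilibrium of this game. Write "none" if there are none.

(Std-B, Std-B, Std-B): VendorX can switch to Std-C (6 → 7). Not NE.
(Std-B, Std-B, Std-C): VendorX gets 16, best alternative 15; VendorY gets 11, best alternative 9; VendorZ gets 18, best alternative 14. No profitable deviation — NE.
(Std-B, Std-C, Std-B): VendorX gets 10, best alternative 8; VendorY gets 6, best alternative 5; VendorZ gets 11, best alternative 7. No profitable deviation — NE.
(Std-B, Std-C, Std-C): VendorY can switch to Std-B (9 → 11). Not NE.
(Std-B, Std-D, Std-B): VendorY can switch to Std-C (5 → 6). Not NE.
(Std-B, Std-D, Std-C): VendorY can switch to Std-B (6 → 11). Not NE.
(Std-C, Std-B, Std-B): VendorX gets 7, best alternative 6; VendorY gets 19, best alternative 16; VendorZ gets 17, best alternative 3. No profitable deviation — NE.
(Std-C, Std-B, Std-C): VendorX can switch to Std-B (15 → 16). Not NE.
(Std-C, Std-C, Std-B): VendorX can switch to Std-B (8 → 10). Not NE.
(Std-C, Std-C, Std-C): VendorX can switch to Std-B (17 → 19). Not NE.
(Std-C, Std-D, Std-B): VendorX can switch to Std-B (16 → 20). Not NE.
(Std-C, Std-D, Std-C): VendorX can switch to Std-B (4 → 12). Not NE.

The pure Nash equilibria are (Std-B, Std-B, Std-C), (Std-B, Std-C, Std-B), (Std-C, Std-B, Std-B).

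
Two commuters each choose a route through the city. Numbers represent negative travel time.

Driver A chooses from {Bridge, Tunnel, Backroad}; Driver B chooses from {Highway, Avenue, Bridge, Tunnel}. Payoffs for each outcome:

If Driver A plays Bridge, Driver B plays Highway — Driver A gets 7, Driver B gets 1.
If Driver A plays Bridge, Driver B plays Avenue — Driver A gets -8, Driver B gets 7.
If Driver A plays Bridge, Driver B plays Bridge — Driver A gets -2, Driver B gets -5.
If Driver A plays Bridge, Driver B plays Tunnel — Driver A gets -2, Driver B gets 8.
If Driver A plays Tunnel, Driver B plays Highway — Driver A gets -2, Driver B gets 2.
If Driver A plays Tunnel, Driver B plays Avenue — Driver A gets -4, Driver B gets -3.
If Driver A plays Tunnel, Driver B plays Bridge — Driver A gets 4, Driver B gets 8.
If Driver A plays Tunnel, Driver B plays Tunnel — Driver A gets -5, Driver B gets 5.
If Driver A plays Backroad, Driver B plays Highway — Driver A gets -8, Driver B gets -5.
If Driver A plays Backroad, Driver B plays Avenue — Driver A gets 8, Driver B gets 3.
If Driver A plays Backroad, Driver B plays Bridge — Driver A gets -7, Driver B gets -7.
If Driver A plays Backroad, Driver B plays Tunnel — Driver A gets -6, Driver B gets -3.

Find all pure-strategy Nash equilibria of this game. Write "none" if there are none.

Pure-strategy Nash equilibria: (Bridge, Tunnel), (Tunnel, Bridge), (Backroad, Avenue)

For each strategy profile, look for a profitable unilateral deviation.
(Bridge, Highway): Driver B can switch to Avenue (1 → 7). Not NE.
(Bridge, Avenue): Driver A can switch to Tunnel (-8 → -4). Not NE.
(Bridge, Bridge): Driver A can switch to Tunnel (-2 → 4). Not NE.
(Bridge, Tunnel): Driver A gets -2, best alternative -5; Driver B gets 8, best alternative 7. No profitable deviation — NE.
(Tunnel, Highway): Driver A can switch to Bridge (-2 → 7). Not NE.
(Tunnel, Avenue): Driver A can switch to Backroad (-4 → 8). Not NE.
(Tunnel, Bridge): Driver A gets 4, best alternative -2; Driver B gets 8, best alternative 5. No profitable deviation — NE.
(Tunnel, Tunnel): Driver A can switch to Bridge (-5 → -2). Not NE.
(Backroad, Highway): Driver A can switch to Bridge (-8 → 7). Not NE.
(Backroad, Avenue): Driver A gets 8, best alternative -4; Driver B gets 3, best alternative -3. No profitable deviation — NE.
(Backroad, Bridge): Driver A can switch to Bridge (-7 → -2). Not NE.
(Backroad, Tunnel): Driver A can switch to Bridge (-6 → -2). Not NE.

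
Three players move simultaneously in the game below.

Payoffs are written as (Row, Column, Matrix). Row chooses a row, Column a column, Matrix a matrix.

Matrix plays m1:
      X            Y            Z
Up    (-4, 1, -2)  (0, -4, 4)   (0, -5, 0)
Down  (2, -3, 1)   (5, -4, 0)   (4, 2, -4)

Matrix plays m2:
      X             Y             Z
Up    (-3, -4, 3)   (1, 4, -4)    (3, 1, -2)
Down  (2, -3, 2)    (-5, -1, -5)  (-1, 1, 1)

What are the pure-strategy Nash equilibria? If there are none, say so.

none

For each strategy profile, look for a profitable unilateral deviation.
(Up, X, m1): Row can switch to Down (-4 → 2). Not NE.
(Up, X, m2): Row can switch to Down (-3 → 2). Not NE.
(Up, Y, m1): Row can switch to Down (0 → 5). Not NE.
(Up, Y, m2): Matrix can switch to m1 (-4 → 4). Not NE.
(Up, Z, m1): Row can switch to Down (0 → 4). Not NE.
(Up, Z, m2): Column can switch to Y (1 → 4). Not NE.
(Down, X, m1): Column can switch to Z (-3 → 2). Not NE.
(Down, X, m2): Column can switch to Y (-3 → -1). Not NE.
(Down, Y, m1): Column can switch to X (-4 → -3). Not NE.
(Down, Y, m2): Row can switch to Up (-5 → 1). Not NE.
(The remaining 2 profiles each have a profitable deviation by the same check.)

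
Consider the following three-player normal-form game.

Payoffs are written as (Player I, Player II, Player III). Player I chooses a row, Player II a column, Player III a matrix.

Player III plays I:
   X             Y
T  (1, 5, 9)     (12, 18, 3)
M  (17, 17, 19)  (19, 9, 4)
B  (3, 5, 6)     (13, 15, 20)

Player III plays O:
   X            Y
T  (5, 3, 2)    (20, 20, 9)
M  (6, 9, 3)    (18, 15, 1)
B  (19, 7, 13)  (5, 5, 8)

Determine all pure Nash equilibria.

The pure Nash equilibria are (T, Y, O) and (M, X, I) and (B, X, O).

Check each profile: it is a Nash equilibrium iff no player can strictly gain by switching unilaterally.
(T, X, I): Player I can switch to M (1 → 17). Not NE.
(T, X, O): Player I can switch to M (5 → 6). Not NE.
(T, Y, I): Player I can switch to M (12 → 19). Not NE.
(T, Y, O): Player I gets 20, best alternative 18; Player II gets 20, best alternative 3; Player III gets 9, best alternative 3. No profitable deviation — NE.
(M, X, I): Player I gets 17, best alternative 3; Player II gets 17, best alternative 9; Player III gets 19, best alternative 3. No profitable deviation — NE.
(M, X, O): Player I can switch to B (6 → 19). Not NE.
(M, Y, I): Player II can switch to X (9 → 17). Not NE.
(M, Y, O): Player I can switch to T (18 → 20). Not NE.
(B, X, I): Player I can switch to M (3 → 17). Not NE.
(B, X, O): Player I gets 19, best alternative 6; Player II gets 7, best alternative 5; Player III gets 13, best alternative 6. No profitable deviation — NE.
(B, Y, I): Player I can switch to M (13 → 19). Not NE.
(The remaining 1 profile has a profitable deviation by the same check.)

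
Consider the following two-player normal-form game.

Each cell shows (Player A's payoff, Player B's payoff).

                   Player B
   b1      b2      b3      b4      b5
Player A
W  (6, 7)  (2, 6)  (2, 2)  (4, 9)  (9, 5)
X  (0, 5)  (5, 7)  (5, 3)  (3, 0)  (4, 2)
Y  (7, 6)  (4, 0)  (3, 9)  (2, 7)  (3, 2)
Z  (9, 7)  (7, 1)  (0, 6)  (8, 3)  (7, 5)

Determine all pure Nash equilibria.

For each player, find the best response to each opponent profile; mutual best responses are the pure NE.
Player A against b1: payoffs 6, 0, 7, 9 → best response Z.
Player A against b2: payoffs 2, 5, 4, 7 → best response Z.
Player A against b3: payoffs 2, 5, 3, 0 → best response X.
Player A against b4: payoffs 4, 3, 2, 8 → best response Z.
Player A against b5: payoffs 9, 4, 3, 7 → best response W.
Player B against W: payoffs 7, 6, 2, 9, 5 → best response b4.
Player B against X: payoffs 5, 7, 3, 0, 2 → best response b2.
Player B against Y: payoffs 6, 0, 9, 7, 2 → best response b3.
Player B against Z: payoffs 7, 1, 6, 3, 5 → best response b1.
Mutual best responses: (Z, b1).

The unique pure-strategy Nash equilibrium is (Z, b1).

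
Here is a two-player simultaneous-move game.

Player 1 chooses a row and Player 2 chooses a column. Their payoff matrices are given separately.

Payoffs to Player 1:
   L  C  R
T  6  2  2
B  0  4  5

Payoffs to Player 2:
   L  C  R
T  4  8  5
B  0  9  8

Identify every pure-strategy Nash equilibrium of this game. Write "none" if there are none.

Player 1 against L: payoffs 6, 0 → best response T.
Player 1 against C: payoffs 2, 4 → best response B.
Player 1 against R: payoffs 2, 5 → best response B.
Player 2 against T: payoffs 4, 8, 5 → best response C.
Player 2 against B: payoffs 0, 9, 8 → best response C.
Mutual best responses: (B, C).

(B, C)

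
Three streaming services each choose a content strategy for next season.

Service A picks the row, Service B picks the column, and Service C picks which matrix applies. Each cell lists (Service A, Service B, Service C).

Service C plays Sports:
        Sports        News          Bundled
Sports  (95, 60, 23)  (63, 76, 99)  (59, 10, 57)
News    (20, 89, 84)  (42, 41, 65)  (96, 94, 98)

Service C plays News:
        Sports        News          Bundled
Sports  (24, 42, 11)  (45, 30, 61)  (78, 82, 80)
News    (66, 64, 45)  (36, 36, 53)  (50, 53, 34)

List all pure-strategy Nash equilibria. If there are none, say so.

(Sports, News, Sports), (Sports, Bundled, News), (News, Bundled, Sports)

Mark each player's best response to every combination of opponents' strategies; a profile where every player is best-responding is a pure Nash equilibrium.
Service A against (Sports, Sports): payoffs 95, 20 → best response Sports.
Service A against (Sports, News): payoffs 24, 66 → best response News.
Service A against (News, Sports): payoffs 63, 42 → best response Sports.
Service A against (News, News): payoffs 45, 36 → best response Sports.
Service A against (Bundled, Sports): payoffs 59, 96 → best response News.
Service A against (Bundled, News): payoffs 78, 50 → best response Sports.
Service B against (Sports, Sports): payoffs 60, 76, 10 → best response News.
Service B against (Sports, News): payoffs 42, 30, 82 → best response Bundled.
Service B against (News, Sports): payoffs 89, 41, 94 → best response Bundled.
Service B against (News, News): payoffs 64, 36, 53 → best response Sports.
Service C against (Sports, Sports): payoffs 23, 11 → best response Sports.
Service C against (Sports, News): payoffs 99, 61 → best response Sports.
Service C against (Sports, Bundled): payoffs 57, 80 → best response News.
Service C against (News, Sports): payoffs 84, 45 → best response Sports.
Service C against (News, News): payoffs 65, 53 → best response Sports.
Service C against (News, Bundled): payoffs 98, 34 → best response Sports.
Mutual best responses: (Sports, News, Sports); (Sports, Bundled, News); (News, Bundled, Sports).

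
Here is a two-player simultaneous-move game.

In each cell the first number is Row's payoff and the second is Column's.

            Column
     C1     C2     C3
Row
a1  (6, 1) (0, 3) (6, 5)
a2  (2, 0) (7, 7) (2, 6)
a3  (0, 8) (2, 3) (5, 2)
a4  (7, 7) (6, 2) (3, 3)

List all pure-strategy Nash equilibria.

Row against C1: payoffs 6, 2, 0, 7 → best response a4.
Row against C2: payoffs 0, 7, 2, 6 → best response a2.
Row against C3: payoffs 6, 2, 5, 3 → best response a1.
Column against a1: payoffs 1, 3, 5 → best response C3.
Column against a2: payoffs 0, 7, 6 → best response C2.
Column against a3: payoffs 8, 3, 2 → best response C1.
Column against a4: payoffs 7, 2, 3 → best response C1.
Mutual best responses: (a1, C3); (a2, C2); (a4, C1).

Pure-strategy Nash equilibria: (a1, C3), (a2, C2), (a4, C1)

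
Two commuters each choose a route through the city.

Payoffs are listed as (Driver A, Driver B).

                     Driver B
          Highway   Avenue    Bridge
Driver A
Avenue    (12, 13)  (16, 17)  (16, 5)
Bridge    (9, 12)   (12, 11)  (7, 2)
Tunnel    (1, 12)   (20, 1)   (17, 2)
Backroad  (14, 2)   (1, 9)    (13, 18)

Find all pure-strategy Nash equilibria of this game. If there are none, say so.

There is no pure-strategy Nash equilibrium.

(Avenue, Highway): Driver A can switch to Backroad (12 → 14). Not NE.
(Avenue, Avenue): Driver A can switch to Tunnel (16 → 20). Not NE.
(Avenue, Bridge): Driver A can switch to Tunnel (16 → 17). Not NE.
(Bridge, Highway): Driver A can switch to Avenue (9 → 12). Not NE.
(Bridge, Avenue): Driver A can switch to Avenue (12 → 16). Not NE.
(Bridge, Bridge): Driver A can switch to Avenue (7 → 16). Not NE.
(The remaining 6 profiles each have a profitable deviation by the same check.)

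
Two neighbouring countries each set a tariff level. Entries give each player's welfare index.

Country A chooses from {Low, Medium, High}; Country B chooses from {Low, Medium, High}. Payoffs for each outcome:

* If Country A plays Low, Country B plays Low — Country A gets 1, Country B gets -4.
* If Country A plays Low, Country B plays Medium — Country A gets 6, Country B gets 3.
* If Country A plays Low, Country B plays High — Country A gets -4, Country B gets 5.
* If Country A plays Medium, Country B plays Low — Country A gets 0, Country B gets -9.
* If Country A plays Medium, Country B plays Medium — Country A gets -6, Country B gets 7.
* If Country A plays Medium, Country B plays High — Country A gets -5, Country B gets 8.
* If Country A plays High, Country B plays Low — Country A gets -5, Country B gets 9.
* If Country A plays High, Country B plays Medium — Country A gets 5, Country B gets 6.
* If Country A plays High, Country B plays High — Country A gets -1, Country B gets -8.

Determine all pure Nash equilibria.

Mark each player's best response to every combination of opponents' strategies; a profile where every player is best-responding is a pure Nash equilibrium.
Country A against Low: payoffs 1, 0, -5 → best response Low.
Country A against Medium: payoffs 6, -6, 5 → best response Low.
Country A against High: payoffs -4, -5, -1 → best response High.
Country B against Low: payoffs -4, 3, 5 → best response High.
Country B against Medium: payoffs -9, 7, 8 → best response High.
Country B against High: payoffs 9, 6, -8 → best response Low.
No profile is a mutual best response for all players.

none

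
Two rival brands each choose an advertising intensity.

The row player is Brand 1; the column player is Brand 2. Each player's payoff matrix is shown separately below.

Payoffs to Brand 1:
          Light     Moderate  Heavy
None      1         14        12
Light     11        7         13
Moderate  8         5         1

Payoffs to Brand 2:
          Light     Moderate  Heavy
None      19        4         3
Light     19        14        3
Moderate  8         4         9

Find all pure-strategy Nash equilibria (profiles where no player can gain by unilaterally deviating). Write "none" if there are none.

For each player, find the best response to each opponent profile; mutual best responses are the pure NE.
Brand 1 against Light: payoffs 1, 11, 8 → best response Light.
Brand 1 against Moderate: payoffs 14, 7, 5 → best response None.
Brand 1 against Heavy: payoffs 12, 13, 1 → best response Light.
Brand 2 against None: payoffs 19, 4, 3 → best response Light.
Brand 2 against Light: payoffs 19, 14, 3 → best response Light.
Brand 2 against Moderate: payoffs 8, 4, 9 → best response Heavy.
Mutual best responses: (Light, Light).

Pure NE: (Light, Light)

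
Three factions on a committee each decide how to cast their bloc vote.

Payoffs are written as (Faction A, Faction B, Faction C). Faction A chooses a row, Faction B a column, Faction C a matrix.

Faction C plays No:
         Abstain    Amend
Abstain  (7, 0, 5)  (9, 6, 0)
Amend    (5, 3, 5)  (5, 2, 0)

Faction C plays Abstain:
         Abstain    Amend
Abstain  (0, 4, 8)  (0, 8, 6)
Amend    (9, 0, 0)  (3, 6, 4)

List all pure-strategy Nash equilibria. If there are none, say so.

For each player, find the best response to each opponent profile; mutual best responses are the pure NE.
Faction A against (Abstain, No): payoffs 7, 5 → best response Abstain.
Faction A against (Abstain, Abstain): payoffs 0, 9 → best response Amend.
Faction A against (Amend, No): payoffs 9, 5 → best response Abstain.
Faction A against (Amend, Abstain): payoffs 0, 3 → best response Amend.
Faction B against (Abstain, No): payoffs 0, 6 → best response Amend.
Faction B against (Abstain, Abstain): payoffs 4, 8 → best response Amend.
Faction B against (Amend, No): payoffs 3, 2 → best response Abstain.
Faction B against (Amend, Abstain): payoffs 0, 6 → best response Amend.
Faction C against (Abstain, Abstain): payoffs 5, 8 → best response Abstain.
Faction C against (Abstain, Amend): payoffs 0, 6 → best response Abstain.
Faction C against (Amend, Abstain): payoffs 5, 0 → best response No.
Faction C against (Amend, Amend): payoffs 0, 4 → best response Abstain.
Mutual best responses: (Amend, Amend, Abstain).

Pure NE: (Amend, Amend, Abstain)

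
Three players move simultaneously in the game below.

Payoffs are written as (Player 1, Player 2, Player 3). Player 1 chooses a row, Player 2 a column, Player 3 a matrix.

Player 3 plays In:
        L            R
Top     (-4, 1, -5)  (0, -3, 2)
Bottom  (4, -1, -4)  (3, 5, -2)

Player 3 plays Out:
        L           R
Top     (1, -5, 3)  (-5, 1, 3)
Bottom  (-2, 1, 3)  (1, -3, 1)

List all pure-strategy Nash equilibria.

For each player, find the best response to each opponent profile; mutual best responses are the pure NE.
Player 1 against (L, In): payoffs -4, 4 → best response Bottom.
Player 1 against (L, Out): payoffs 1, -2 → best response Top.
Player 1 against (R, In): payoffs 0, 3 → best response Bottom.
Player 1 against (R, Out): payoffs -5, 1 → best response Bottom.
Player 2 against (Top, In): payoffs 1, -3 → best response L.
Player 2 against (Top, Out): payoffs -5, 1 → best response R.
Player 2 against (Bottom, In): payoffs -1, 5 → best response R.
Player 2 against (Bottom, Out): payoffs 1, -3 → best response L.
Player 3 against (Top, L): payoffs -5, 3 → best response Out.
Player 3 against (Top, R): payoffs 2, 3 → best response Out.
Player 3 against (Bottom, L): payoffs -4, 3 → best response Out.
Player 3 against (Bottom, R): payoffs -2, 1 → best response Out.
No profile is a mutual best response for all players.

No pure-strategy Nash equilibrium.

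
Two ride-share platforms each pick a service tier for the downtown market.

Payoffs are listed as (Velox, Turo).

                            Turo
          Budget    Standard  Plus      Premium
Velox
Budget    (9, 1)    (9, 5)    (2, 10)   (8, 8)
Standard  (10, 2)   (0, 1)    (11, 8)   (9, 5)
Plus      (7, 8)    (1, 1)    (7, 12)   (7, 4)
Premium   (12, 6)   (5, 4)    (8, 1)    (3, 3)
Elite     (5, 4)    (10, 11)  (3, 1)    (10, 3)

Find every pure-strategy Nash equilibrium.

(Standard, Plus); (Premium, Budget); (Elite, Standard)

For each strategy profile, look for a profitable unilateral deviation.
(Budget, Budget): Velox can switch to Standard (9 → 10). Not NE.
(Budget, Standard): Velox can switch to Elite (9 → 10). Not NE.
(Budget, Plus): Velox can switch to Standard (2 → 11). Not NE.
(Budget, Premium): Velox can switch to Standard (8 → 9). Not NE.
(Standard, Budget): Velox can switch to Premium (10 → 12). Not NE.
(Standard, Standard): Velox can switch to Budget (0 → 9). Not NE.
(Standard, Plus): Velox gets 11, best alternative 8; Turo gets 8, best alternative 5. No profitable deviation — NE.
(Standard, Premium): Velox can switch to Elite (9 → 10). Not NE.
(Plus, Budget): Velox can switch to Budget (7 → 9). Not NE.
(Plus, Standard): Velox can switch to Budget (1 → 9). Not NE.
(Plus, Plus): Velox can switch to Standard (7 → 11). Not NE.
(Plus, Premium): Velox can switch to Budget (7 → 8). Not NE.
(Premium, Budget): Velox gets 12, best alternative 10; Turo gets 6, best alternative 4. No profitable deviation — NE.
(Premium, Standard): Velox can switch to Budget (5 → 9). Not NE.
(Elite, Standard): Velox gets 10, best alternative 9; Turo gets 11, best alternative 4. No profitable deviation — NE.
(The remaining 5 profiles each have a profitable deviation by the same check.)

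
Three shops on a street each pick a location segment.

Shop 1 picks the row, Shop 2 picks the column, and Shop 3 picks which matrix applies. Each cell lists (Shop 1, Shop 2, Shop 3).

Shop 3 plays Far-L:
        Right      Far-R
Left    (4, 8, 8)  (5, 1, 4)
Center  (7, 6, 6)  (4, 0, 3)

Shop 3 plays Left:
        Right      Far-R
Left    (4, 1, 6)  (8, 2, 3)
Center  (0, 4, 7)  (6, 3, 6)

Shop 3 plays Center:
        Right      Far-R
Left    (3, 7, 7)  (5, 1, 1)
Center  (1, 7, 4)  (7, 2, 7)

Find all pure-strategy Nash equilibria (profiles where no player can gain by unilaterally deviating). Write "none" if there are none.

There is no pure-strategy Nash equilibrium.

(Left, Right, Far-L): Shop 1 can switch to Center (4 → 7). Not NE.
(Left, Right, Left): Shop 2 can switch to Far-R (1 → 2). Not NE.
(Left, Right, Center): Shop 3 can switch to Far-L (7 → 8). Not NE.
(Left, Far-R, Far-L): Shop 2 can switch to Right (1 → 8). Not NE.
(Left, Far-R, Left): Shop 3 can switch to Far-L (3 → 4). Not NE.
(Left, Far-R, Center): Shop 1 can switch to Center (5 → 7). Not NE.
(Center, Right, Far-L): Shop 3 can switch to Left (6 → 7). Not NE.
(Center, Right, Left): Shop 1 can switch to Left (0 → 4). Not NE.
(The remaining 4 profiles each have a profitable deviation by the same check.)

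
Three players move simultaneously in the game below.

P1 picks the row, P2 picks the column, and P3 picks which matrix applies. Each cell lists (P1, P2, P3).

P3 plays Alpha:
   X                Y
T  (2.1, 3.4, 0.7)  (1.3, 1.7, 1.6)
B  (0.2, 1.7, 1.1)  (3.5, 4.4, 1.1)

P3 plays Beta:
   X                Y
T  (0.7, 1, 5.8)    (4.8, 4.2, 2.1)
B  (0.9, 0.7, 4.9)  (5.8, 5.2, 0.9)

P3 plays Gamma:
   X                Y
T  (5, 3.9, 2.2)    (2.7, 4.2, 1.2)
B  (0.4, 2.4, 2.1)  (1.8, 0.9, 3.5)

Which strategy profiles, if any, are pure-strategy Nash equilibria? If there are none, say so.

none

P1 against (X, Alpha): payoffs 2.1, 0.2 → best response T.
P1 against (X, Beta): payoffs 0.7, 0.9 → best response B.
P1 against (X, Gamma): payoffs 5, 0.4 → best response T.
P1 against (Y, Alpha): payoffs 1.3, 3.5 → best response B.
P1 against (Y, Beta): payoffs 4.8, 5.8 → best response B.
P1 against (Y, Gamma): payoffs 2.7, 1.8 → best response T.
P2 against (T, Alpha): payoffs 3.4, 1.7 → best response X.
P2 against (T, Beta): payoffs 1, 4.2 → best response Y.
P2 against (T, Gamma): payoffs 3.9, 4.2 → best response Y.
P2 against (B, Alpha): payoffs 1.7, 4.4 → best response Y.
P2 against (B, Beta): payoffs 0.7, 5.2 → best response Y.
P2 against (B, Gamma): payoffs 2.4, 0.9 → best response X.
P3 against (T, X): payoffs 0.7, 5.8, 2.2 → best response Beta.
P3 against (T, Y): payoffs 1.6, 2.1, 1.2 → best response Beta.
P3 against (B, X): payoffs 1.1, 4.9, 2.1 → best response Beta.
P3 against (B, Y): payoffs 1.1, 0.9, 3.5 → best response Gamma.
No profile is a mutual best response for all players.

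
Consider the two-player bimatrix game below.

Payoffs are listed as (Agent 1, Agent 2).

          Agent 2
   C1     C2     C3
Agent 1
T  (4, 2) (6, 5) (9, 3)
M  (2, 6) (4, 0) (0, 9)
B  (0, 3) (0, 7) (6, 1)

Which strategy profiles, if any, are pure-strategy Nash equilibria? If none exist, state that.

(T, C2)

Agent 1 against C1: payoffs 4, 2, 0 → best response T.
Agent 1 against C2: payoffs 6, 4, 0 → best response T.
Agent 1 against C3: payoffs 9, 0, 6 → best response T.
Agent 2 against T: payoffs 2, 5, 3 → best response C2.
Agent 2 against M: payoffs 6, 0, 9 → best response C3.
Agent 2 against B: payoffs 3, 7, 1 → best response C2.
Mutual best responses: (T, C2).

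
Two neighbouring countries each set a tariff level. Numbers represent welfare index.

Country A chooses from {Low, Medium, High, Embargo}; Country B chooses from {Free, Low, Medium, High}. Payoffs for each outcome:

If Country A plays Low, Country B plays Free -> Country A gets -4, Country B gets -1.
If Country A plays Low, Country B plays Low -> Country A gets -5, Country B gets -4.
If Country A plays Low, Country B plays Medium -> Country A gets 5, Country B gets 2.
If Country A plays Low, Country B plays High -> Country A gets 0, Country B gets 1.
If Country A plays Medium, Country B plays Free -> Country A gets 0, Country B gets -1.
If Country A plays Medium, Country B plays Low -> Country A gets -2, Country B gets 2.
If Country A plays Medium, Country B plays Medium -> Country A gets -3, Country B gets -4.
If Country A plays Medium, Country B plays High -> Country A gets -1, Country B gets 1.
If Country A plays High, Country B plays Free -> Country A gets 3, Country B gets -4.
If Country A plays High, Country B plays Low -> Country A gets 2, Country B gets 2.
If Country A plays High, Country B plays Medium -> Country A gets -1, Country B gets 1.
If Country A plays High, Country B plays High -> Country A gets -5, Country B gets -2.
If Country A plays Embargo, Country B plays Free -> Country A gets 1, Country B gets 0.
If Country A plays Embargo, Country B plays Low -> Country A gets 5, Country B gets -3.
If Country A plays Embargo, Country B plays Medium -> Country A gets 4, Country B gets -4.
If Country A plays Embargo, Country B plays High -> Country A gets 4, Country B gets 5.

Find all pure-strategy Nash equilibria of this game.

(Low, Medium); (Embargo, High)

Country A against Free: payoffs -4, 0, 3, 1 → best response High.
Country A against Low: payoffs -5, -2, 2, 5 → best response Embargo.
Country A against Medium: payoffs 5, -3, -1, 4 → best response Low.
Country A against High: payoffs 0, -1, -5, 4 → best response Embargo.
Country B against Low: payoffs -1, -4, 2, 1 → best response Medium.
Country B against Medium: payoffs -1, 2, -4, 1 → best response Low.
Country B against High: payoffs -4, 2, 1, -2 → best response Low.
Country B against Embargo: payoffs 0, -3, -4, 5 → best response High.
Mutual best responses: (Low, Medium); (Embargo, High).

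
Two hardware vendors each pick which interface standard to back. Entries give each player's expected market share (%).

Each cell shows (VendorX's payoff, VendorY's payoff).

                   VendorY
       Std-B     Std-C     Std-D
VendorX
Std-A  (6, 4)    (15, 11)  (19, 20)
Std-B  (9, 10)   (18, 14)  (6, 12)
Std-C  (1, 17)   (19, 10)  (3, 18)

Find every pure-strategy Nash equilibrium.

VendorX against Std-B: payoffs 6, 9, 1 → best response Std-B.
VendorX against Std-C: payoffs 15, 18, 19 → best response Std-C.
VendorX against Std-D: payoffs 19, 6, 3 → best response Std-A.
VendorY against Std-A: payoffs 4, 11, 20 → best response Std-D.
VendorY against Std-B: payoffs 10, 14, 12 → best response Std-C.
VendorY against Std-C: payoffs 17, 10, 18 → best response Std-D.
Mutual best responses: (Std-A, Std-D).

The unique pure-strategy Nash equilibrium is (Std-A, Std-D).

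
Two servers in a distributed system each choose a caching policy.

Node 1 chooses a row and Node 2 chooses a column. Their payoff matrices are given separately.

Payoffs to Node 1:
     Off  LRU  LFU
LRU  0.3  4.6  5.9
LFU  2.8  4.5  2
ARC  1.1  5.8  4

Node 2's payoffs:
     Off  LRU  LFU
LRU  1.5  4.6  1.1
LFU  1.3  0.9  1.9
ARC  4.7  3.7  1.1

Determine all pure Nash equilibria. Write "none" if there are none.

For each strategy profile, look for a profitable unilateral deviation.
(LRU, Off): Node 1 can switch to LFU (0.3 → 2.8). Not NE.
(LRU, LRU): Node 1 can switch to ARC (4.6 → 5.8). Not NE.
(LRU, LFU): Node 2 can switch to Off (1.1 → 1.5). Not NE.
(LFU, Off): Node 2 can switch to LFU (1.3 → 1.9). Not NE.
(LFU, LRU): Node 1 can switch to LRU (4.5 → 4.6). Not NE.
(LFU, LFU): Node 1 can switch to LRU (2 → 5.9). Not NE.
(The remaining 3 profiles each have a profitable deviation by the same check.)

none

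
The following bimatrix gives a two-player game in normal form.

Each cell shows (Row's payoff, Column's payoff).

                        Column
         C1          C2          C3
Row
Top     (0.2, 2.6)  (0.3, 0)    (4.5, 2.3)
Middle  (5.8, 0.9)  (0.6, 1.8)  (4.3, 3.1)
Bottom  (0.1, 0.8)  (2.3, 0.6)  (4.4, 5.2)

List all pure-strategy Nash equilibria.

none

Row against C1: payoffs 0.2, 5.8, 0.1 → best response Middle.
Row against C2: payoffs 0.3, 0.6, 2.3 → best response Bottom.
Row against C3: payoffs 4.5, 4.3, 4.4 → best response Top.
Column against Top: payoffs 2.6, 0, 2.3 → best response C1.
Column against Middle: payoffs 0.9, 1.8, 3.1 → best response C3.
Column against Bottom: payoffs 0.8, 0.6, 5.2 → best response C3.
No profile is a mutual best response for all players.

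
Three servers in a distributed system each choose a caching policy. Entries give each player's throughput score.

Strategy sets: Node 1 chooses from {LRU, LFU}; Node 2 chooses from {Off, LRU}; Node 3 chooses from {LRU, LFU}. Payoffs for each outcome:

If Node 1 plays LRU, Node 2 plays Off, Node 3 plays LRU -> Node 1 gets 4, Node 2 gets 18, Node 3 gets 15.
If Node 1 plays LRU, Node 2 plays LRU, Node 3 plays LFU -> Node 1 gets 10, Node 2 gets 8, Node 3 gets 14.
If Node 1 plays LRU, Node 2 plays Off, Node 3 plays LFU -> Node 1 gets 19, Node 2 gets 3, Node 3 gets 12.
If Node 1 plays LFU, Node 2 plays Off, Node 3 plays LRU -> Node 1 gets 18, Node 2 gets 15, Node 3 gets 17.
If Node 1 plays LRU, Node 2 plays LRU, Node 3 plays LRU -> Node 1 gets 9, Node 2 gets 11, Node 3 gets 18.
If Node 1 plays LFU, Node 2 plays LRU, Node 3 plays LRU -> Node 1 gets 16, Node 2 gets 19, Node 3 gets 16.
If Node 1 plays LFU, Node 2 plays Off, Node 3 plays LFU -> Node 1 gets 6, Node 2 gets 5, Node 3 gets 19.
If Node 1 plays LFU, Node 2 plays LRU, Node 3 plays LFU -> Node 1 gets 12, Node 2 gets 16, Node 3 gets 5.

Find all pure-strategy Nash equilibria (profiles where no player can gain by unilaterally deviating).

(LRU, Off, LRU): Node 1 can switch to LFU (4 → 18). Not NE.
(LRU, Off, LFU): Node 2 can switch to LRU (3 → 8). Not NE.
(LRU, LRU, LRU): Node 1 can switch to LFU (9 → 16). Not NE.
(LRU, LRU, LFU): Node 1 can switch to LFU (10 → 12). Not NE.
(LFU, Off, LRU): Node 2 can switch to LRU (15 → 19). Not NE.
(LFU, Off, LFU): Node 1 can switch to LRU (6 → 19). Not NE.
(LFU, LRU, LRU): Node 1 gets 16, best alternative 9; Node 2 gets 19, best alternative 15; Node 3 gets 16, best alternative 5. No profitable deviation — NE.
(LFU, LRU, LFU): Node 3 can switch to LRU (5 → 16). Not NE.

(LFU, LRU, LRU)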